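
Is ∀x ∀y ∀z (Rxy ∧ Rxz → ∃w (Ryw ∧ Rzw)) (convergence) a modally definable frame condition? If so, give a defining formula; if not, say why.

Yes: it is convergence, defined by the .2 schema ◇□p → □◇p.
Suppose ◇□p→□◇p is valid. Take Rxy, Rxz and set V(p)={w : Ryw}. Then □p at y so ◇□p at x, so □◇p at x, so ◇p at z, giving w with Rzw and Ryw.

Yes — defined by ◇□p → □◇p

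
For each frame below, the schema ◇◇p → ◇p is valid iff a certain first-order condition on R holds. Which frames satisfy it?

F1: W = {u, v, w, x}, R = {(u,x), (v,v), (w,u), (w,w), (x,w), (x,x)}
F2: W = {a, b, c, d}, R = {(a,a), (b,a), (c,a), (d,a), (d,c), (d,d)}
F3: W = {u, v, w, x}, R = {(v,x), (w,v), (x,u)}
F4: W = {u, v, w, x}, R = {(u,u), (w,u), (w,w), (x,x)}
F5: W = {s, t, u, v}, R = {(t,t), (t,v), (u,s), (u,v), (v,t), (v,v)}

F2, F4

The schema corresponds to transitivity: ∀x ∀y ∀z (Rxy ∧ Ryz → Rxz).
F1: fails — Rxw and Rwu but not Rxu.
F2: condition met.
F3: fails — Rvx and Rxu but not Rvu.
F4: condition met.
F5: fails — Ruv and Rvt but not Rut.
Valid on: F2, F4.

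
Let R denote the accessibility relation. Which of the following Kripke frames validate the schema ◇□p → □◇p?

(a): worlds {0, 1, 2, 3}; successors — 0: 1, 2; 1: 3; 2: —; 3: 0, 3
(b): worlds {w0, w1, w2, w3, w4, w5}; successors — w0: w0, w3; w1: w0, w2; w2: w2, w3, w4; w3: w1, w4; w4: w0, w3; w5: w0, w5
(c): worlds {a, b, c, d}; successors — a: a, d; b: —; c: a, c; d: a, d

(c)

Frame correspondent (Sahlqvist): ∀x ∀y ∀z (Rxy ∧ Rxz → ∃w (Ryw ∧ Rzw)) — i.e. convergence.
(a): fails — R02 and R02 but 2 and 2 have no common successor.
(b): fails — Rw0w0 and Rw0w3 but w0 and w3 have no common successor.
(c): ✓.
Valid on: (c).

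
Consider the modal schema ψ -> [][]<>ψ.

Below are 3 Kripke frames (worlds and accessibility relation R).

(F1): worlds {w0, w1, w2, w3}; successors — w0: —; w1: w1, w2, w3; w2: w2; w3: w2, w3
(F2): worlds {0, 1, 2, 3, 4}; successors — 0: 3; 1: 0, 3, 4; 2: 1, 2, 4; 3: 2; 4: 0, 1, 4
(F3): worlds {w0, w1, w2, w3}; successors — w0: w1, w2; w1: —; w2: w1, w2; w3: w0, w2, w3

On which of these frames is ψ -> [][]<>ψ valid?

none

This is the axiom for a generalized confluence (Geach) condition; its first-order frame correspondent is forall x forall z (x R^2 z -> exists w (x = w & zRw)).
(F1): fails — w1R²w2 but no w with w1=w and w2Rw.
(F2): fails — 0R²2 but no w with 0=w and 2Rw.
(F3): fails — w0R²w1 but no w with w0=w and w1Rw.
Valid on no frame.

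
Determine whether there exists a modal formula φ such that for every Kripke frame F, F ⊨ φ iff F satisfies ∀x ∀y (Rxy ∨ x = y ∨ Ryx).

No

Modal frame validity is preserved under disjoint unions.
Take 4 disjoint single-world reflexive frames: each is trivially connected, but their disjoint union has 4 worlds with no edge between distinct components, so it is not connected.
So the class is not modally definable.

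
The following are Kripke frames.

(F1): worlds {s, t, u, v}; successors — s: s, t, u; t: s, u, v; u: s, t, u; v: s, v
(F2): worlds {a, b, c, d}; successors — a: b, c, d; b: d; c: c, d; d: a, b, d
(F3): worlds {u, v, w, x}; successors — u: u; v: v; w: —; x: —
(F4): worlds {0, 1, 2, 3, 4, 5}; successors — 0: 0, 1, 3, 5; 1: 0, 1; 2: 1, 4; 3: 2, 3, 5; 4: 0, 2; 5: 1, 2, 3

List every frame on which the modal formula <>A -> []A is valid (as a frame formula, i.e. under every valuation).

Frame correspondent (Sahlqvist): forall x forall y forall z (Rxy & Rxz -> y = z) — i.e. partial functionality.
(F1): fails — s sees both s and t.
(F2): fails — a sees both b and c.
(F3): ✓.
(F4): fails — 0 sees both 0 and 1.
Valid on: (F3).

(F3)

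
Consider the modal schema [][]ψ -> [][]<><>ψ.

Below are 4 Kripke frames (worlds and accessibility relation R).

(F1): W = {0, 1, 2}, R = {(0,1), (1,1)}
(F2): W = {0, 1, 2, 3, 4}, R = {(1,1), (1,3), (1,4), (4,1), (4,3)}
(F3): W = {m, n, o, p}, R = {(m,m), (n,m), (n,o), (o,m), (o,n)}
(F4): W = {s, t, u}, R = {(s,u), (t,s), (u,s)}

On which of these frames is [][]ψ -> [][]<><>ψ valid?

Frame correspondent (Sahlqvist): forall x forall z (x R^2 z -> exists w (x R^2 w & z R^2 w)) — i.e. a generalized confluence (Geach) condition.
(F1): satisfies the condition.
(F2): fails — 1R²3 but no w with 1R²w and 3R²w.
(F3): satisfies the condition.
(F4): satisfies the condition.
Valid on: (F1), (F3), (F4).

(F1), (F3), (F4)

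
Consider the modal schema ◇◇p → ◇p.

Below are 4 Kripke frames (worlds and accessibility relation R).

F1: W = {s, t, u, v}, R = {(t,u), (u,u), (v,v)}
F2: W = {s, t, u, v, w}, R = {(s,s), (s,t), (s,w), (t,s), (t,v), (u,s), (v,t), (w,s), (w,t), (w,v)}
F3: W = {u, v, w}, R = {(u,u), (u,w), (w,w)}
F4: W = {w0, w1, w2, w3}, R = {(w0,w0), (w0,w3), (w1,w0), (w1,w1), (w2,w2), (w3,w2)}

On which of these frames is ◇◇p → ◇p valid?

F1, F3

The schema corresponds to a generalized confluence (Geach) condition: ∀x ∀y (xR²y → ∃w (y = w ∧ xRw)).
F1: holds.
F2: fails — sR²v but no w* with v=w* and sRw*.
F3: holds.
F4: fails — w0R²w2 but no w with w2=w and w0Rw.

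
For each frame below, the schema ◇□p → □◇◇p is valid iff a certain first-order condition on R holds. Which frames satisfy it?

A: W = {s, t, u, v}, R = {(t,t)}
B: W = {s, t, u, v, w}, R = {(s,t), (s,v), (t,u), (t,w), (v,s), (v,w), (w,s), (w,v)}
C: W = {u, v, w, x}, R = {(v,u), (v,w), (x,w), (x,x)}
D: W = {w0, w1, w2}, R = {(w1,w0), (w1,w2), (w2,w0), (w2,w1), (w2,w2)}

This is the axiom for a generalized confluence (Geach) condition; its first-order frame correspondent is ∀x ∀y ∀z ((xRy ∧ xRz) → ∃w (yRw ∧ zR²w)).
A: satisfies the condition.
B: fails — sRt, sRt but no w* with tRw* and tR²w*.
C: fails — vRu, vRu but no t with uRt and uR²t.
D: fails — w1Rw0, w1Rw0 but no w with w0Rw and w0R²w.

A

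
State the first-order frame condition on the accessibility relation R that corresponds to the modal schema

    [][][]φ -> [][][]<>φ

This is a Sahlqvist (Geach-type) schema ◇^0□^3φ → □^3◇^1φ.
Minimal-valuation argument: fix x; take any y with xR^0y and any z with xR^3z. Set V(φ) to the set of worlds R-reachable from y in exactly 3 steps. Then □^3φ holds at y, so the antecedent holds at x; validity forces ◇^1φ at z, giving a w with zR^1w and yR^3w.
First-order correspondent: forall x forall z (x R^3 z -> exists w (x R^3 w & zRw)).

forall x forall z (x R^3 z -> exists w (x R^3 w & zRw))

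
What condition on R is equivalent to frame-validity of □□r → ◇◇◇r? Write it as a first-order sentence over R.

∀x ∃w (xR²w ∧ xR³w)

This is a Sahlqvist (Geach-type) schema ◇^0□^2r → □^0◇^3r.
First-order correspondent: ∀x ∃w (xR²w ∧ xR³w).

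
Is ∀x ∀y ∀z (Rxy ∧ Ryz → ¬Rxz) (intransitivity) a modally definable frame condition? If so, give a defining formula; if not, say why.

No

If a class were modally definable it would be closed under surjective bounded morphisms (Goldblatt–Thomason).
The 5-cycle (worlds s,t,u,v,w with s→t→u→v→w→s) is intransitive. Mapping every world to a single reflexive point • is a surjective bounded morphism; the reflexive point is not intransitive (R••∧R•• but R••).
So no modal formula (or set of formulas) defines exactly the intransitive frames.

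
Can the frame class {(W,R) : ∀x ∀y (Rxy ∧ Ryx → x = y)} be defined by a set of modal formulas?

Any modally definable frame class is closed under surjective bounded morphisms.
The 8-cycle (worlds s,t,u,v,w,x,y,z with s→t→u→v→w→x→y→z→s) is antisymmetric. Sending even-indexed worlds to • and odd-indexed worlds to ∘ is a surjective bounded morphism onto the two-world frame with •↔∘, which is not antisymmetric.
Hence antisymmetry is not modally definable.

Not definable by any modal formula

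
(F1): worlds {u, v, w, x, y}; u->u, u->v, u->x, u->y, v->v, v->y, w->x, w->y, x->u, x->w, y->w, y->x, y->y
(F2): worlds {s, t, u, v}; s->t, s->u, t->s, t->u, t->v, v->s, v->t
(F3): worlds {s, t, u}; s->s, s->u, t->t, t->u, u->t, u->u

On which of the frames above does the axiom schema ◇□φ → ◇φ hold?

This is the axiom for a generalized confluence (Geach) condition; its first-order frame correspondent is ∀x ∀y (xRy → ∃w (yRw ∧ xRw)).
(F1): fails — wRx but no t with xRt and wRt.
(F2): fails — sRu but no w with uRw and sRw.
(F3): holds.

(F3)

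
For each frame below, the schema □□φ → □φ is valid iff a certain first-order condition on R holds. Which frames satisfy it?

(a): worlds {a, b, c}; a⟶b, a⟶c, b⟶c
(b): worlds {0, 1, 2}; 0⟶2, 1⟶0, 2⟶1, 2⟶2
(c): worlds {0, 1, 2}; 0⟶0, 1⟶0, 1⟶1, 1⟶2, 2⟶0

This is the axiom for density; its first-order frame correspondent is ∀x ∀y (Rxy → ∃z (Rxz ∧ Rzy)).
(a): fails — Rab but no z with Raz and Rzb.
(b): fails — R10 but no z with R1z and Rz0.
(c): holds.
Valid on: (c).

(c)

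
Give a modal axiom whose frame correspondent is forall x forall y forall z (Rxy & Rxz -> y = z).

The condition is partial functionality. The CD schema ◇s → □s defines it.

◇s → □s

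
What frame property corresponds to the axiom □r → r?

Suppose □r→r is valid. At any x set V(r)={w : Rxw}. Then □r holds at x, so r holds at x, i.e. Rxx.

reflexivity: ∀x Rxx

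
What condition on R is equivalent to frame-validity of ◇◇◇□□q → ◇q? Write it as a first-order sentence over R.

∀x ∀y (xR³y → ∃w (yR²w ∧ xRw))

This is a Sahlqvist (Geach-type) schema ◇^3□^2q → □^0◇^1q.
Minimal-valuation argument: fix x; take any y with xR^3y and any z with xR^0z. Set V(q) to the set of worlds R-reachable from y in exactly 2 steps. Then □^2q holds at y, so the antecedent holds at x; validity forces ◇^1q at z, giving a w with zR^1w and yR^2w.
First-order correspondent: ∀x ∀y (xR³y → ∃w (yR²w ∧ xRw)).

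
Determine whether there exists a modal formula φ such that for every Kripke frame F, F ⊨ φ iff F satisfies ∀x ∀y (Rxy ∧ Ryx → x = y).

Any modally definable frame class is closed under surjective bounded morphisms.
The 4-cycle (worlds 0,1,2,3 with 0→1→2→3→0) is antisymmetric. Sending even-indexed worlds to s and odd-indexed worlds to t is a surjective bounded morphism onto the two-world frame with s↔t, which is not antisymmetric.
So no modal formula (or set of formulas) defines exactly the antisymmetric frames.

Not modally definable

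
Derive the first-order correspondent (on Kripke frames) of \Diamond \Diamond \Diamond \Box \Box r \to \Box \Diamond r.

\forall x \forall y \forall z ((x R^3 y \wedge xRz) \to \exists w (y R^2 w \wedge zRw))

This is a Sahlqvist (Geach-type) schema ◇^3□^2r → □^1◇^1r.
Minimal-valuation argument: fix x; take any y with xR^3y and any z with xR^1z. Set V(r) to the set of worlds R-reachable from y in exactly 2 steps. Then □^2r holds at y, so the antecedent holds at x; validity forces ◇^1r at z, giving a w with zR^1w and yR^2w.
First-order correspondent: \forall x \forall y \forall z ((x R^3 y \wedge xRz) \to \exists w (y R^2 w \wedge zRw)).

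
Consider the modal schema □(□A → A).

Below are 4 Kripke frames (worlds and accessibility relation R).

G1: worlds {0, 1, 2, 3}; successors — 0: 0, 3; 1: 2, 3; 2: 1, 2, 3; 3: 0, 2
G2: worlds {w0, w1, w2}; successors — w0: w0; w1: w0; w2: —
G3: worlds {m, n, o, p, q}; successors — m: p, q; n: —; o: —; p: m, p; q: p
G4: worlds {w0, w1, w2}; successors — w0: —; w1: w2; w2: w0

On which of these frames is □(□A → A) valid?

G2

This is the axiom for shift-reflexivity; its first-order frame correspondent is ∀x ∀y (Rxy → Ryy).
G1: fails — R23 but not R33.
G2: condition met.
G3: fails — Rpm but not Rmm.
G4: fails — Rw1w2 but not Rw2w2.
Valid on: G2.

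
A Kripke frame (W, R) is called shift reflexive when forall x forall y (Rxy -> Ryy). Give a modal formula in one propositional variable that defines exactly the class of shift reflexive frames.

A defining formula is □(□s → s) (the T□ axiom).

□(□s → s)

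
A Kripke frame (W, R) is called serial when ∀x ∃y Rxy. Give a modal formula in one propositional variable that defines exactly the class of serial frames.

A defining formula is □s → ◇s (the D axiom).
Suppose □s→◇s is valid. At any x set V(s)=W. Then □s at x, so ◇s at x, so x has a successor.

□s → ◇s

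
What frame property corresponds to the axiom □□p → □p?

density: ∀x ∀y (Rxy → ∃z (Rxz ∧ Rzy))

Suppose □□p→□p is valid. Take Rxy and set V(p)={w : xR²w}. Then □□p at x, so □p at x, so p at y, i.e. ∃z(Rxz∧Rzy).
Conversely, any frame satisfying ∀x ∀y (Rxy → ∃z (Rxz ∧ Rzy)) validates the schema.
Frame condition: ∀x ∀y (Rxy → ∃z (Rxz ∧ Rzy)).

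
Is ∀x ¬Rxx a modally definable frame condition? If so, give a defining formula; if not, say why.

No — not modally definable

Any modally definable frame class is closed under surjective bounded morphisms.
The 4-cycle (worlds a,b,c,d with a→b→c→d→a) is irreflexive, and the map sending every world to a single reflexive point • is a surjective bounded morphism (forth: every edge maps to (•,•); back: every world has a successor). So any modal formula valid on the 4-cycle is also valid on the reflexive point, which is not irreflexive.
Hence irreflexivity is not modally definable.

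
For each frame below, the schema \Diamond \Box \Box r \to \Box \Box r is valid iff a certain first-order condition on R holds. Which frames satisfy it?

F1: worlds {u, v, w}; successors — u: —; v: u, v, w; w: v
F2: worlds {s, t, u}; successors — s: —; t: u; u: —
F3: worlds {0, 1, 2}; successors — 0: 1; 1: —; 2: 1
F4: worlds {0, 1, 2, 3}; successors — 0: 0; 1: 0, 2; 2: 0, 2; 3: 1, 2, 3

F2, F3

This is the axiom for a generalized confluence (Geach) condition; its first-order frame correspondent is \forall x \forall y \forall z ((xRy \wedge x R^2 z) \to \exists w (y R^2 w \wedge z = w)).
F1: fails — vRu, vR²u but no t with uR²t and u=t.
F2: holds.
F3: holds.
F4: fails — 1R0, 1R²2 but no w with 0R²w and 2=w.
Valid on: F2, F3.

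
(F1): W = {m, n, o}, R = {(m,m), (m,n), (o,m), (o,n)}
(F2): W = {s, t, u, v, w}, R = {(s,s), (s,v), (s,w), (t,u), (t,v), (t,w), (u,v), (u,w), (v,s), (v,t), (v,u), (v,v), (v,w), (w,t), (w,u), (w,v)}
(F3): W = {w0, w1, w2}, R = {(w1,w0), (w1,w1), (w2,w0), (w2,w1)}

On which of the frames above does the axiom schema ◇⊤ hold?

(F2)

This is the axiom for seriality; its first-order frame correspondent is ∀x ∃y Rxy.
(F1): fails — world n has no successor.
(F2): holds.
(F3): fails — world w0 has no successor.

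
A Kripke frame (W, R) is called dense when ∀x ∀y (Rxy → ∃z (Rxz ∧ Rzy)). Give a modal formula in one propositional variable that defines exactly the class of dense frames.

A defining formula is □□r → □r (the C4 axiom).

□□r → □r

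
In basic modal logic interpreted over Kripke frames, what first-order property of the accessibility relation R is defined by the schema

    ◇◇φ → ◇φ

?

Replacing φ by ¬φ and contraposing gives the equivalent schema □φ → □□φ.
Suppose □φ→□□φ is valid. Take Rxy, Ryz and set V(φ)={w : Rxw}. Then □φ at x, so □□φ at x, so □φ at y, so φ at z, i.e. Rxz.

transitivity: ∀x ∀y ∀z (Rxy ∧ Ryz → Rxz)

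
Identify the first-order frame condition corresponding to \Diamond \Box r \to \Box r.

the Euclidean property: \forall x \forall y \forall z (Rxy \wedge Rxz \to Ryz)

Replacing r by ¬r and contraposing gives the equivalent schema ◇r → □◇r.
Suppose ◇r→□◇r is valid. Take Rxy, Rxz and set V(r)={y}. Then ◇r at x, so □◇r at x, so ◇r at z, so some w with Rzw has r; w=y, i.e. Rzy. By symmetry of the argument, Ryz.
Conversely, any frame satisfying \forall x \forall y \forall z (Rxy \wedge Rxz \to Ryz) validates the schema.
Frame condition: \forall x \forall y \forall z (Rxy \wedge Rxz \to Ryz).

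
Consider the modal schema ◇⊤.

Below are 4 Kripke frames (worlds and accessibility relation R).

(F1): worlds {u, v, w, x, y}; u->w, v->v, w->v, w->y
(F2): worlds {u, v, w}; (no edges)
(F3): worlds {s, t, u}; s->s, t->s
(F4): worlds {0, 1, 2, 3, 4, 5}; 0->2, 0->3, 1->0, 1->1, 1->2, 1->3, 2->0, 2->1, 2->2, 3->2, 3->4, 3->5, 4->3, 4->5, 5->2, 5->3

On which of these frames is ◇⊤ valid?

(F4)

This is the axiom for seriality; its first-order frame correspondent is ∀x ∃y Rxy.
(F1): fails — world x has no successor.
(F2): fails — world u has no successor.
(F3): fails — world u has no successor.
(F4): satisfies the condition.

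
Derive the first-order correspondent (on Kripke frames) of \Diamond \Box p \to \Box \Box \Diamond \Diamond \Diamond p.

This is a Sahlqvist (Geach-type) schema ◇^1□^1p → □^2◇^3p.
Minimal-valuation argument: fix x; take any y with xR^1y and any z with xR^2z. Set V(p) to the set of worlds R-reachable from y in exactly 1 step. Then □^1p holds at y, so the antecedent holds at x; validity forces ◇^3p at z, giving a w with zR^3w and yR^1w.
First-order correspondent: \forall x \forall y \forall z ((xRy \wedge x R^2 z) \to \exists w (yRw \wedge z R^3 w)).

\forall x \forall y \forall z ((xRy \wedge x R^2 z) \to \exists w (yRw \wedge z R^3 w))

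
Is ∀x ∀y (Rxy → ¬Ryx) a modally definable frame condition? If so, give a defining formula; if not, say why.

Not modally definable

Any modally definable frame class is closed under surjective bounded morphisms.
The 4-cycle (worlds w0,w1,w2,w3 with w0→w1→w2→w3→w0) is asymmetric. Mapping every world to a single reflexive point • is a surjective bounded morphism, and the reflexive point is not asymmetric (R•• but asymmetry requires ¬R••).
So the class is not modally definable.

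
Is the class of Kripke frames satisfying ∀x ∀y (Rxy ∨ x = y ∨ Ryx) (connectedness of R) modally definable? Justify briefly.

Modal frame validity is preserved under disjoint unions.
Take 4 disjoint single-world reflexive frames: each is trivially connected, but their disjoint union has 4 worlds with no edge between distinct components, so it is not connected.
So the class is not modally definable.

No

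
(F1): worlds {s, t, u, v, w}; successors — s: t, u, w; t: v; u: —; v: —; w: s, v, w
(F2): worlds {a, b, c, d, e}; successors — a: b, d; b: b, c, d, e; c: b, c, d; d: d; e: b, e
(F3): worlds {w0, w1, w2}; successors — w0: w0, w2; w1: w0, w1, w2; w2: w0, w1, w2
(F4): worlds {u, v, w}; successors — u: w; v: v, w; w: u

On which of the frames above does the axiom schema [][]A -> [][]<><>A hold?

The schema corresponds to a generalized confluence (Geach) condition: forall x forall z (x R^2 z -> exists w (x R^2 w & z R^2 w)).
(F1): fails — sR²v but no w* with sR²w* and vR²w*.
(F2): holds.
(F3): holds.
(F4): holds.

(F2), (F3), (F4)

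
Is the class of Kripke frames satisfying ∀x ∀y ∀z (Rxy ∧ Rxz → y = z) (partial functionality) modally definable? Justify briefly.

Definable; ◇p → □p defines it

This is a Sahlqvist condition; the CD axiom ◇p → □p defines it.
Suppose ◇p→□p is valid. Take Rxy, Rxz and set V(p)={y}. Then ◇p at x, so □p at x, so p at z, i.e. z=y.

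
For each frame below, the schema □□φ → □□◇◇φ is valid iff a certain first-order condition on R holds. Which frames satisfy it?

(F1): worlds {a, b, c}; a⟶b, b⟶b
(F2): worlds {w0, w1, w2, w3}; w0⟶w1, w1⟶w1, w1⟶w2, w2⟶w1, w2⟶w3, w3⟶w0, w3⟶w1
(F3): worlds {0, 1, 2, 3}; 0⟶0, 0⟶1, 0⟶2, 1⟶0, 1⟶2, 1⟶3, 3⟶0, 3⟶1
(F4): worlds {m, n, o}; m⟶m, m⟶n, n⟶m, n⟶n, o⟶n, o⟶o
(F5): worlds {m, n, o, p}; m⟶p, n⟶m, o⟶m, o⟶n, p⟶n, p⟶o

The schema corresponds to a generalized confluence (Geach) condition: ∀x ∀z (xR²z → ∃w (xR²w ∧ zR²w)).
(F1): satisfies the condition.
(F2): satisfies the condition.
(F3): fails — 0R²2 but no w with 0R²w and 2R²w.
(F4): satisfies the condition.
(F5): fails — mR²n but no w with mR²w and nR²w.

(F1), (F2), (F4)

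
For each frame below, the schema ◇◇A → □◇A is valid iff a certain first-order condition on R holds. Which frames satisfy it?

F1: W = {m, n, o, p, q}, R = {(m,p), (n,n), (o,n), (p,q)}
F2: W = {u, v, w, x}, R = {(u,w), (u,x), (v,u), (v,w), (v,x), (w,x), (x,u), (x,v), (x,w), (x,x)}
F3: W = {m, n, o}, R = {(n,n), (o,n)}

Frame correspondent (Sahlqvist): ∀x ∀y ∀z ((xR²y ∧ xRz) → ∃w (y = w ∧ zRw)) — i.e. a generalized confluence (Geach) condition.
F1: condition met.
F2: fails — uR²u, uRw but no t with u=t and wRt.
F3: condition met.
Valid on: F1, F3.

F1, F3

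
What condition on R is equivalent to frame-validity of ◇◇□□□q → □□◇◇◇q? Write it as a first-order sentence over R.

∀x ∀y ∀z ((xR²y ∧ xR²z) → ∃w (yR³w ∧ zR³w))

This is a Sahlqvist (Geach-type) schema ◇^2□^3q → □^2◇^3q.
Minimal-valuation argument: fix x; take any y with xR^2y and any z with xR^2z. Set V(q) to the set of worlds R-reachable from y in exactly 3 steps. Then □^3q holds at y, so the antecedent holds at x; validity forces ◇^3q at z, giving a w with zR^3w and yR^3w.
First-order correspondent: ∀x ∀y ∀z ((xR²y ∧ xR²z) → ∃w (yR³w ∧ zR³w)).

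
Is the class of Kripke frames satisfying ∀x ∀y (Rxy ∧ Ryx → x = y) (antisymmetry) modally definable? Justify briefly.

Not definable by any modal formula

Modal frame validity is preserved under surjective bounded morphisms.
The 4-cycle (worlds s,t,u,v with s→t→u→v→s) is antisymmetric. Sending even-indexed worlds to • and odd-indexed worlds to ∘ is a surjective bounded morphism onto the two-world frame with •↔∘, which is not antisymmetric.
Hence antisymmetry is not modally definable.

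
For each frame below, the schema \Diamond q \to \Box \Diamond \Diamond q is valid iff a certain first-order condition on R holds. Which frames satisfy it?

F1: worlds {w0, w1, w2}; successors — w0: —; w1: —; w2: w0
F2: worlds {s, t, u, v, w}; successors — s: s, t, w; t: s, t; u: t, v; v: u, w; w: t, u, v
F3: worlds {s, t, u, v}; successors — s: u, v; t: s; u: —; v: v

none

Frame correspondent (Sahlqvist): \forall x \forall y \forall z ((xRy \wedge xRz) \to \exists w (y = w \wedge z R^2 w)) — i.e. a generalized confluence (Geach) condition.
F1: fails — w2Rw0, w2Rw0 but no w with w0=w and w0R²w.
F2: fails — uRv, uRt but no w* with v=w* and tR²w*.
F3: fails — sRu, sRu but no w with u=w and uR²w.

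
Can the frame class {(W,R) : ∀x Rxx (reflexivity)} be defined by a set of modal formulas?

Definable; □r → r defines it

Yes: it is reflexivity, defined by the T schema □r → r.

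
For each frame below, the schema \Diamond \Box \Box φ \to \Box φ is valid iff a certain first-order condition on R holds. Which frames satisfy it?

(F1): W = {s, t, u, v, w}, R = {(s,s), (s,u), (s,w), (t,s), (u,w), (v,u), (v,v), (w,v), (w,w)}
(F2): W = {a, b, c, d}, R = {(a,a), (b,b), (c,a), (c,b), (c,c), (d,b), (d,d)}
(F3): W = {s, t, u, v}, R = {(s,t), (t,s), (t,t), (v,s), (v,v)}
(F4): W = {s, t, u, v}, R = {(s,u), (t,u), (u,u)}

(F4)

The schema corresponds to a generalized confluence (Geach) condition: \forall x \forall y \forall z ((xRy \wedge xRz) \to \exists w (y R^2 w \wedge z = w)).
(F1): fails — sRu, sRs but no w* with uR²w* and s=w*.
(F2): fails — cRa, cRb but no w with aR²w and b=w.
(F3): fails — vRs, vRv but no w with sR²w and v=w.
(F4): ✓.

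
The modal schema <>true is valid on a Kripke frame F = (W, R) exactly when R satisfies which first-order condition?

This schema is equivalent to the D axiom □ψ → ◇ψ.
Its frame correspondent is seriality — forall x exists y Rxy.

seriality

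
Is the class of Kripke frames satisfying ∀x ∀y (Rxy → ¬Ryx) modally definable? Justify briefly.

No

If a class were modally definable it would be closed under surjective bounded morphisms (Goldblatt–Thomason).
The 5-cycle (worlds s,t,u,v,w with s→t→u→v→w→s) is asymmetric. Mapping every world to a single reflexive point • is a surjective bounded morphism, and the reflexive point is not asymmetric (R•• but asymmetry requires ¬R••).
So the class is not modally definable.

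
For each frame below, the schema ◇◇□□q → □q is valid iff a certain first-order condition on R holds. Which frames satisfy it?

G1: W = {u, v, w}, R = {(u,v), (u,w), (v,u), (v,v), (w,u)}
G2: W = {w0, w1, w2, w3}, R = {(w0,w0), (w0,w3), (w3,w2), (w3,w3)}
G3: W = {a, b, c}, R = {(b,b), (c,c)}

G3

Frame correspondent (Sahlqvist): ∀x ∀y ∀z ((xR²y ∧ xRz) → ∃w (yR²w ∧ z = w)) — i.e. a generalized confluence (Geach) condition.
G1: fails — uR²u, uRw but no t with uR²t and w=t.
G2: fails — w0R²w2, w0Rw0 but no w with w2R²w and w0=w.
G3: condition met.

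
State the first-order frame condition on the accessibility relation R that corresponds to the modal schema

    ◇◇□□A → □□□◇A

∀x ∀y ∀z ((xR²y ∧ xR³z) → ∃w (yR²w ∧ zRw))

This is a Sahlqvist (Geach-type) schema ◇^2□^2A → □^3◇^1A.
First-order correspondent: ∀x ∀y ∀z ((xR²y ∧ xR³z) → ∃w (yR²w ∧ zRw)).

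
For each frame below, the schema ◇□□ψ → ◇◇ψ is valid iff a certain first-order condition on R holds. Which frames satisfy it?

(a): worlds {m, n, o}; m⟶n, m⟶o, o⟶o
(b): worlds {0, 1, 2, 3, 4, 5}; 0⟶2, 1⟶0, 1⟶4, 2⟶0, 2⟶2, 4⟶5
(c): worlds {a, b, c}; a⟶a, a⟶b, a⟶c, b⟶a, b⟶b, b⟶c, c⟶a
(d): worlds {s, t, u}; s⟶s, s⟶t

(c)

This is the axiom for a generalized confluence (Geach) condition; its first-order frame correspondent is ∀x ∀y (xRy → ∃w (yR²w ∧ xR²w)).
(a): fails — mRn but no w with nR²w and mR²w.
(b): fails — 1R4 but no w with 4R²w and 1R²w.
(c): condition met.
(d): fails — sRt but no w with tR²w and sR²w.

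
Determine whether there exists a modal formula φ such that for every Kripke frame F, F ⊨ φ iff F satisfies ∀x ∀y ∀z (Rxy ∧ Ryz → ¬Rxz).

Not modally definable

If a class were modally definable it would be closed under surjective bounded morphisms (Goldblatt–Thomason).
The 7-cycle (worlds s,t,u,v,w,x,y with s→t→u→v→w→x→y→s) is intransitive. Mapping every world to a single reflexive point • is a surjective bounded morphism; the reflexive point is not intransitive (R••∧R•• but R••).
So no modal formula (or set of formulas) defines exactly the intransitive frames.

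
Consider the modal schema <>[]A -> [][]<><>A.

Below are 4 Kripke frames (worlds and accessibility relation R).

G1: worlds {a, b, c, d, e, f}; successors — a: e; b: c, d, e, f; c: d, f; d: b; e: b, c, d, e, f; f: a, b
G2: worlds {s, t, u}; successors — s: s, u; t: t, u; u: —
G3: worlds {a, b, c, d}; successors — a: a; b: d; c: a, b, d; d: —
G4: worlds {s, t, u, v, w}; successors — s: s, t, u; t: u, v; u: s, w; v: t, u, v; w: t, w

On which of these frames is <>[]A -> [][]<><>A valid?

The schema corresponds to a generalized confluence (Geach) condition: forall x forall y forall z ((xRy & x R^2 z) -> exists w (yRw & z R^2 w)).
G1: fails — bRc, bR²c but no w with cRw and cR²w.
G2: fails — sRs, sR²u but no w with sRw and uR²w.
G3: fails — cRa, cR²d but no w with aRw and dR²w.
G4: satisfies the condition.
Valid on: G4.

G4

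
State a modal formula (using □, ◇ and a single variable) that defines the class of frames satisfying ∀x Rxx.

□s → s

This is reflexivity; the standard corresponding axiom is T: □s → s.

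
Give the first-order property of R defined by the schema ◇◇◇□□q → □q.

∀x ∀y ∀z ((xR³y ∧ xRz) → ∃w (yR²w ∧ z = w))

This is a Sahlqvist (Geach-type) schema ◇^3□^2q → □^1◇^0q.
First-order correspondent: ∀x ∀y ∀z ((xR³y ∧ xRz) → ∃w (yR²w ∧ z = w)).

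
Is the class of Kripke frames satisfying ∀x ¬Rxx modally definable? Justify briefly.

No

Modal frame validity is preserved under surjective bounded morphisms.
The 5-cycle (worlds 0,1,2,3,4 with 0→1→2→3→4→0) is irreflexive, and the map sending every world to a single reflexive point • is a surjective bounded morphism (forth: every edge maps to (•,•); back: every world has a successor). So any modal formula valid on the 5-cycle is also valid on the reflexive point, which is not irreflexive.
So the class is not modally definable.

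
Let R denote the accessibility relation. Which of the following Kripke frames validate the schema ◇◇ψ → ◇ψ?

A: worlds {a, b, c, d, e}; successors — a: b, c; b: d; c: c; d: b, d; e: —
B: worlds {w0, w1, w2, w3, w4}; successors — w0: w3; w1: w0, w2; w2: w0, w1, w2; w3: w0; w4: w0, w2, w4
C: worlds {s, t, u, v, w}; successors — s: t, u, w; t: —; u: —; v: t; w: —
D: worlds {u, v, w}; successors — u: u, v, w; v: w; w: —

The schema corresponds to transitivity: ∀x ∀y ∀z (Rxy ∧ Ryz → Rxz).
A: fails — Rab and Rbd but not Rad.
B: fails — Rw1w2 and Rw2w1 but not Rw1w1.
C: holds.
D: holds.

C, D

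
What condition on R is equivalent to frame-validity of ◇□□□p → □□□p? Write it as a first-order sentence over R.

This is a Sahlqvist (Geach-type) schema ◇^1□^3p → □^3◇^0p.
Minimal-valuation argument: fix x; take any y with xR^1y and any z with xR^3z. Set V(p) to the set of worlds R-reachable from y in exactly 3 steps. Then □^3p holds at y, so the antecedent holds at x; validity forces ◇^0p at z, giving a w with zR^0w and yR^3w.
First-order correspondent: ∀x ∀y ∀z ((xRy ∧ xR³z) → ∃w (yR³w ∧ z = w)).

∀x ∀y ∀z ((xRy ∧ xR³z) → ∃w (yR³w ∧ z = w))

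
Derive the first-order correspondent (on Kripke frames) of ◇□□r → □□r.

This is a Sahlqvist (Geach-type) schema ◇^1□^2r → □^2◇^0r.
Minimal-valuation argument: fix x; take any y with xR^1y and any z with xR^2z. Set V(r) to the set of worlds R-reachable from y in exactly 2 steps. Then □^2r holds at y, so the antecedent holds at x; validity forces ◇^0r at z, giving a w with zR^0w and yR^2w.
First-order correspondent: ∀x ∀y ∀z ((xRy ∧ xR²z) → ∃w (yR²w ∧ z = w)).

∀x ∀y ∀z ((xRy ∧ xR²z) → ∃w (yR²w ∧ z = w))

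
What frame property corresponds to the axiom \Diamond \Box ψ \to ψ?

Replacing ψ by ¬ψ and contraposing gives the equivalent schema ψ → □◇ψ.
Suppose ψ→□◇ψ is valid. Take Rxy and set V(ψ)={x}. Then ψ at x, so □◇ψ at x, so ◇ψ at y, so some z with Ryz has ψ; z=x, i.e. Ryx.

Symmetry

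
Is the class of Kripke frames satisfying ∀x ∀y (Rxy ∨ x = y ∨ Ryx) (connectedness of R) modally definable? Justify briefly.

If a class were modally definable it would be closed under disjoint unions (Goldblatt–Thomason).
Take 3 disjoint single-world reflexive frames: each is trivially connected, but their disjoint union has 3 worlds with no edge between distinct components, so it is not connected.
So the class is not modally definable.

Not modally definable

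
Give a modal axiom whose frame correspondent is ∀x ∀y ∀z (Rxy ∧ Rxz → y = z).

◇q → □q

The condition is partial functionality. The CD schema ◇q → □q defines it.
Suppose ◇q→□q is valid. Take Rxy, Rxz and set V(q)={y}. Then ◇q at x, so □q at x, so q at z, i.e. z=y.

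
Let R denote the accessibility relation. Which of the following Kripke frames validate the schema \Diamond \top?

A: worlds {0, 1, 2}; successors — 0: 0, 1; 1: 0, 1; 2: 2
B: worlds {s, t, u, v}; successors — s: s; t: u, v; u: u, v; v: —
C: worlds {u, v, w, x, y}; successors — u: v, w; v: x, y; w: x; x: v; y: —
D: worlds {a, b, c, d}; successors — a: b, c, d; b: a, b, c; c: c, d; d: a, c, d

A, D

The schema corresponds to seriality: \forall x \exists y Rxy.
A: ✓.
B: fails — world v has no successor.
C: fails — world y has no successor.
D: ✓.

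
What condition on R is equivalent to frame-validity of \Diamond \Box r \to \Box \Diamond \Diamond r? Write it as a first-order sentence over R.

This is a Sahlqvist (Geach-type) schema ◇^1□^1r → □^1◇^2r.
Minimal-valuation argument: fix x; take any y with xR^1y and any z with xR^1z. Set V(r) to the set of worlds R-reachable from y in exactly 1 step. Then □^1r holds at y, so the antecedent holds at x; validity forces ◇^2r at z, giving a w with zR^2w and yR^1w.
First-order correspondent: \forall x \forall y \forall z ((xRy \wedge xRz) \to \exists w (yRw \wedge z R^2 w)).

\forall x \forall y \forall z ((xRy \wedge xRz) \to \exists w (yRw \wedge z R^2 w))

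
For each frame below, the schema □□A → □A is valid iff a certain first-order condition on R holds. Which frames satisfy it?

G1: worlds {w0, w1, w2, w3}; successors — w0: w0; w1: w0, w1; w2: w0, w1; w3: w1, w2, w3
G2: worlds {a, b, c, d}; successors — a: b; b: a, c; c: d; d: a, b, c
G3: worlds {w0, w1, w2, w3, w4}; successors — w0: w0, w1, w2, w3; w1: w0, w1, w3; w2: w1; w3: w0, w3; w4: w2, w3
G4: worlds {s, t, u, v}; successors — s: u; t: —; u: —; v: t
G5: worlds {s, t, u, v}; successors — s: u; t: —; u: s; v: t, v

G1

The schema corresponds to density: ∀x ∀y (Rxy → ∃z (Rxz ∧ Rzy)).
G1: satisfies the condition.
G2: fails — Rbc but no z with Rbz and Rzc.
G3: fails — Rw4w2 but no z with Rw4z and Rzw2.
G4: fails — Rsu but no z with Rsz and Rzu.
G5: fails — Rsu but no z with Rsz and Rzu.
Valid on: G1.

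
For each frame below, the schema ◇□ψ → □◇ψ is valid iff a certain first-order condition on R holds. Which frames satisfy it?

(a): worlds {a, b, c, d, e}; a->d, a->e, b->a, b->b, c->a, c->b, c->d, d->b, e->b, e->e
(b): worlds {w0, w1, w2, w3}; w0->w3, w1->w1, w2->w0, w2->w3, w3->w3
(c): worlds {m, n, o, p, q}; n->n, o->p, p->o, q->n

(b), (c)

This is the axiom for convergence; its first-order frame correspondent is ∀x ∀y ∀z (Rxy ∧ Rxz → ∃w (Ryw ∧ Rzw)).
(a): fails — Rbb and Rba but b and a have no common successor.
(b): holds.
(c): holds.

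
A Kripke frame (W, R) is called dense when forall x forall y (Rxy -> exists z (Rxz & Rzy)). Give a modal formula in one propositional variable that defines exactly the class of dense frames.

□□ψ → □ψ

This is density; the standard corresponding axiom is C4: □□ψ → □ψ.
Suppose □□ψ→□ψ is valid. Take Rxy and set V(ψ)={w : xR²w}. Then □□ψ at x, so □ψ at x, so ψ at y, i.e. ∃z(Rxz∧Rzy).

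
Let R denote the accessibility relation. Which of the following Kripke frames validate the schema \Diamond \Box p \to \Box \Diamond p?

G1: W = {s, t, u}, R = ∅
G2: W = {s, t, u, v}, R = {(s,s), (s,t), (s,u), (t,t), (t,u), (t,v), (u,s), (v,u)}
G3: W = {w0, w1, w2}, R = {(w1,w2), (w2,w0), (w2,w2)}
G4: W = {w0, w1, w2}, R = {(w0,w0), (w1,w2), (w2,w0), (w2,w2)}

G1, G4

The schema corresponds to convergence: \forall x \forall y \forall z (Rxy \wedge Rxz \to \exists w (Ryw \wedge Rzw)).
G1: satisfies the condition.
G2: fails — Rsu and Rst but u and t have no common successor.
G3: fails — Rw2w0 and Rw2w0 but w0 and w0 have no common successor.
G4: satisfies the condition.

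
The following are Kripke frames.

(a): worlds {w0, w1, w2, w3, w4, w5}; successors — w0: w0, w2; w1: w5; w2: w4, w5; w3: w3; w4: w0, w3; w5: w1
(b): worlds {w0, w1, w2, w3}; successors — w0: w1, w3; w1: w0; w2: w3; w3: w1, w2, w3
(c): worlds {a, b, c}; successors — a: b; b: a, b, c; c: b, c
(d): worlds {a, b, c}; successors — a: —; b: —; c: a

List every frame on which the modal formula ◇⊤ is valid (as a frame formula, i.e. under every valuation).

(a), (b), (c)

The schema corresponds to seriality: ∀x ∃y Rxy.
(a): ✓.
(b): ✓.
(c): ✓.
(d): fails — world a has no successor.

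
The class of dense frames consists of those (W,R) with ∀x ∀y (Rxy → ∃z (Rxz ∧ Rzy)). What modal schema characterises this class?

The condition is density. The C4 schema □□p → □p defines it.
Suppose □□p→□p is valid. Take Rxy and set V(p)={w : xR²w}. Then □□p at x, so □p at x, so p at y, i.e. ∃z(Rxz∧Rzy).

□□p → □p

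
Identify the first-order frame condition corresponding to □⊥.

□⊥ is valid iff no world has any successor (otherwise □⊥ fails at any world with one).
The converse is a direct semantic check.
Frame condition: ∀x ∀y ¬Rxy.

Emptiness of R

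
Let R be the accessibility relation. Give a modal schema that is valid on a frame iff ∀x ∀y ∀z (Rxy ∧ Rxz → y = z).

A defining formula is ◇p → □p (the CD axiom).

◇p → □p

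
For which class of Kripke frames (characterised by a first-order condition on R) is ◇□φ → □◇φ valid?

Suppose ◇□φ→□◇φ is valid. Take Rxy, Rxz and set V(φ)={w : Ryw}. Then □φ at y so ◇□φ at x, so □◇φ at x, so ◇φ at z, giving w with Rzw and Ryw.

Convergence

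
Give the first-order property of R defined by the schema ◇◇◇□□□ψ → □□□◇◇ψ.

∀x ∀y ∀z ((xR³y ∧ xR³z) → ∃w (yR³w ∧ zR²w))

This is a Sahlqvist (Geach-type) schema ◇^3□^3ψ → □^3◇^2ψ.
Minimal-valuation argument: fix x; take any y with xR^3y and any z with xR^3z. Set V(ψ) to the set of worlds R-reachable from y in exactly 3 steps. Then □^3ψ holds at y, so the antecedent holds at x; validity forces ◇^2ψ at z, giving a w with zR^2w and yR^3w.
First-order correspondent: ∀x ∀y ∀z ((xR³y ∧ xR³z) → ∃w (yR³w ∧ zR²w)).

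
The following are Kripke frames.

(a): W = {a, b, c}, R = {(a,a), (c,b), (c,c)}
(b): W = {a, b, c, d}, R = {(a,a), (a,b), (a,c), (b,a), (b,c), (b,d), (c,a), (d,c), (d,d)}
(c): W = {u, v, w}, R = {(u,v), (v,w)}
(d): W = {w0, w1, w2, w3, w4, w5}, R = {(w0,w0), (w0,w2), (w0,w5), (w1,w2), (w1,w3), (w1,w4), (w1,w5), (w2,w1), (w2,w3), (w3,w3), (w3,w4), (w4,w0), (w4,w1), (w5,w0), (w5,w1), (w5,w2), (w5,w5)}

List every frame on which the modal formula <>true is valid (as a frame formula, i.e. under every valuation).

(b), (d)

Frame correspondent (Sahlqvist): forall x exists y Rxy — i.e. seriality.
(a): fails — world b has no successor.
(b): holds.
(c): fails — world w has no successor.
(d): holds.
Valid on: (b), (d).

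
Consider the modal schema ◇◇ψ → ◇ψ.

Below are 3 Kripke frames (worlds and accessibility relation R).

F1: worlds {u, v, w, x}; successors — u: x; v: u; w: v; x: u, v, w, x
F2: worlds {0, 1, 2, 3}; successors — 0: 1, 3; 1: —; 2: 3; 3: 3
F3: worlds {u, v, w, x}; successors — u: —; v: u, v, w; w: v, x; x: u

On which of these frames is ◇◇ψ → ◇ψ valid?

F2

Frame correspondent (Sahlqvist): ∀x ∀y ∀z (Rxy ∧ Ryz → Rxz) — i.e. transitivity.
F1: fails — Rvu and Rux but not Rvx.
F2: condition met.
F3: fails — Rwx and Rxu but not Rwu.
Valid on: F2.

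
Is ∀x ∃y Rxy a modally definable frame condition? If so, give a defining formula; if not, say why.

The condition is seriality. A defining modal formula is □r → ◇r.
Suppose □r→◇r is valid. At any x set V(r)=W. Then □r at x, so ◇r at x, so x has a successor.

Yes — defined by □r → ◇r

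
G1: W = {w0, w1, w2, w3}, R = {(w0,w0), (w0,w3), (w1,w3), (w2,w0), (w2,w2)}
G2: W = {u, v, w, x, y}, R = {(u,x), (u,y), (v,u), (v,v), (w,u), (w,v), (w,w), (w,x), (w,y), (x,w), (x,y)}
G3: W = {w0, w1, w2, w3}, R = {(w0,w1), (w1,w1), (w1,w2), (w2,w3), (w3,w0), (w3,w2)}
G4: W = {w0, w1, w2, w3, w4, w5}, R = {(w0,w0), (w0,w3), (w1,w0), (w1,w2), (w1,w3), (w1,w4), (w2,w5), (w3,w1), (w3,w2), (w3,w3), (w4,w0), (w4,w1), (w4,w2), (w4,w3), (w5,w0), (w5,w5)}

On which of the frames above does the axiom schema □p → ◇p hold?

G3, G4

Frame correspondent (Sahlqvist): ∀x ∃y Rxy — i.e. seriality.
G1: fails — world w3 has no successor.
G2: fails — world y has no successor.
G3: ✓.
G4: ✓.
Valid on: G3, G4.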